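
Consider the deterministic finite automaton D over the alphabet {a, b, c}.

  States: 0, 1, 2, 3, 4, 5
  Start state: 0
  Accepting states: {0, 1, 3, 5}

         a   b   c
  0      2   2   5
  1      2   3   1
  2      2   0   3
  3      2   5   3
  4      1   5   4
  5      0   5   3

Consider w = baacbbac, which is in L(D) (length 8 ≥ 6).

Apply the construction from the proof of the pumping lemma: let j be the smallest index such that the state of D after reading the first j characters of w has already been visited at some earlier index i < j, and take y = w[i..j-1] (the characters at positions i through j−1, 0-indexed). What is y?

Run of D on w = b a a c b b a c:
  step 0: 0  (start)
  step 1: 2  (read b: 0→2)
  step 2: 2  (read a: 2→2)   ← first repeat (2 seen earlier)
  step 3: 2  (read a: 2→2)
  step 4: 3  (read c: 2→3)
  step 5: 5  (read b: 3→5)
  step 6: 5  (read b: 5→5)
  step 7: 0  (read a: 5→0)
  step 8: 5  (read c: 0→5)

So i = 1, j = 2, giving x = w[0:1] = b, y = w[1:2] = a, z = w[2:8] = acbbac.
Check: |xy| = 2 ≤ 6 and |y| = 1 ≥ 1. Reading y takes D from 2 back to 2, so every xyⁱz is accepted.
Pumping length from the standard proof: p = 6 (the number of states). The repeated state found above gives |xy| = j ≤ 6 and |y| = j − i ≥ 1.

a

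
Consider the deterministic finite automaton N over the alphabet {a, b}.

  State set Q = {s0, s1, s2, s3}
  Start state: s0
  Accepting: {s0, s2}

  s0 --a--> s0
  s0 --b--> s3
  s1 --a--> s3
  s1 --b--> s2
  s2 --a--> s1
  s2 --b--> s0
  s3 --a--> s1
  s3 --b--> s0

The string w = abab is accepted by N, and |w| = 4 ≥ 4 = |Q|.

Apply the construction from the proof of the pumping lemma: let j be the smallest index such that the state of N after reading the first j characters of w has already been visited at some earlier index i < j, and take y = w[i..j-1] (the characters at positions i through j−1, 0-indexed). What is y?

Run of N on w = a b a b:
  step 0: s0  (start)
  step 1: s0  (read a: s0→s0)   ← first repeat (s0 seen earlier)
  step 2: s3  (read b: s0→s3)
  step 3: s1  (read a: s3→s1)
  step 4: s2  (read b: s1→s2)

So i = 0, j = 1, giving x = w[0:0] = ε, y = w[0:1] = a, z = w[1:4] = bab.
Check: |xy| = 1 ≤ 4 and |y| = 1 ≥ 1. Reading y takes N from s0 back to s0, so every xyⁱz is accepted.
With |Q| = 4, pigeonhole forces a state repeat no later than step 4; the substring read between the first and second visits to that state can be pumped.

a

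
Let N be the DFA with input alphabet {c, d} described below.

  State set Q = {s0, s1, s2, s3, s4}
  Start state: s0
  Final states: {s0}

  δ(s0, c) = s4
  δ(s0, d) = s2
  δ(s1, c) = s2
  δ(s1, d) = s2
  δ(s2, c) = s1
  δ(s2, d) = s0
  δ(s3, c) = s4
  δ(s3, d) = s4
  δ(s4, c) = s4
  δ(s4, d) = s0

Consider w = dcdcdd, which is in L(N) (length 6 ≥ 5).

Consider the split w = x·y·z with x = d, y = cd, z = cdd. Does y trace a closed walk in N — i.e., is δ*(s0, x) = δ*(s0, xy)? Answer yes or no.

State sequence: s0 -d-> s2 -c-> s1 -d-> s2

After x (step 1): s2. After xy (step 3): s2.
They match, so y = cd drives N around a cycle from s2 back to itself; pumping y any number of times keeps N in s2 before reading z, and xyⁱz ∈ L(N) for every i ≥ 0.

yes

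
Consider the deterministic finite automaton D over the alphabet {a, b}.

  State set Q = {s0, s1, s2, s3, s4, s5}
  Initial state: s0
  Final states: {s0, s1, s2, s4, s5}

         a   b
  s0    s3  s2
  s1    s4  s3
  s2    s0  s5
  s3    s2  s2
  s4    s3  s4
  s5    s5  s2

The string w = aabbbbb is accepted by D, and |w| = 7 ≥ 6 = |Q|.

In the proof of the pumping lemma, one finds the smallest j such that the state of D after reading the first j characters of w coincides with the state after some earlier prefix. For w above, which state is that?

Run of D on w = a a b b b b b:
  step 0: s0  (start)
  step 1: s3  (read a: s0→s3)
  step 2: s2  (read a: s3→s2)
  step 3: s5  (read b: s2→s5)
  step 4: s2  (read b: s5→s2)   ← first repeat (s2 seen earlier)
  step 5: s5  (read b: s2→s5)
  step 6: s2  (read b: s5→s2)
  step 7: s5  (read b: s2→s5)

The earliest repeat is at step j = 4: D is in s2, which it already visited at step i = 2.

s2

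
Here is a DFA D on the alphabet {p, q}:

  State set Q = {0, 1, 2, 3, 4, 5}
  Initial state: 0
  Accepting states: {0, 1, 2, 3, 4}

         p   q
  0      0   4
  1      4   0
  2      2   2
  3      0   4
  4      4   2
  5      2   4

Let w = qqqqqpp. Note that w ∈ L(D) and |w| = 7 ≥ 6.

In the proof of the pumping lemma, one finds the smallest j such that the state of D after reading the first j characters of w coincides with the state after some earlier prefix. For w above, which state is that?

Run of D on w = q q q q q p p:
  step 0: 0  (start)
  step 1: 4  (read q: 0→4)
  step 2: 2  (read q: 4→2)
  step 3: 2  (read q: 2→2)   ← first repeat (2 seen earlier)
  step 4: 2  (read q: 2→2)
  step 5: 2  (read q: 2→2)
  step 6: 2  (read p: 2→2)
  step 7: 2  (read p: 2→2)

The earliest repeat is at step j = 3: D is in 2, which it already visited at step i = 2.

2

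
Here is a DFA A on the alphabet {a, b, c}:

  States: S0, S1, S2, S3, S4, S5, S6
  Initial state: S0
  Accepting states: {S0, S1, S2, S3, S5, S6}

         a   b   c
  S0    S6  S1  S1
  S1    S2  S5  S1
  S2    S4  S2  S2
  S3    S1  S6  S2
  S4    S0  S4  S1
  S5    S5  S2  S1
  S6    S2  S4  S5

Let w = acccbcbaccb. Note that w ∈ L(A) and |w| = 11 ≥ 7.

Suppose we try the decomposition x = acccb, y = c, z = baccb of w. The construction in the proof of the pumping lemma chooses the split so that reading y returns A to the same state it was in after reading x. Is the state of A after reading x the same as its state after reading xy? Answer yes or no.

State sequence: S0 -a-> S6 -c-> S5 -c-> S1 -c-> S1 -b-> S5 -c-> S1

After x (step 5): S5. After xy (step 6): S1.
They differ (S5 ≠ S1), so y is not a cycle from the state after x; this split is not the one the pumping-lemma construction produces, and pumping y need not keep the string in L(A).

no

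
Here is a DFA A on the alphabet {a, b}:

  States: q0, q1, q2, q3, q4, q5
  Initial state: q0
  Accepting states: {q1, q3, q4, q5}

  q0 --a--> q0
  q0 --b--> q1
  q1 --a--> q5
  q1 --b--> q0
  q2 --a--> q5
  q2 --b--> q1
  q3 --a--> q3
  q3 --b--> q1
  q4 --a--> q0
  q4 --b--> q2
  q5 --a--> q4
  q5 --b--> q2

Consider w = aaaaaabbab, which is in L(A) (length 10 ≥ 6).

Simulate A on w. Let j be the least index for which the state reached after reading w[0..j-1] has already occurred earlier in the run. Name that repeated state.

State sequence: q0 -a-> q0 -a-> q0 -a-> q0 -a-> q0 -a-> q0 -a-> q0 -b-> q1 -b-> q0 -a-> q0 -b-> q1
First repeat at step 1: q0 was already visited.

The earliest repeat is at step j = 1: A is in q0, which it already visited at step i = 0.
With |Q| = 6, pigeonhole forces a state repeat no later than step 6; the substring read between the first and second visits to that state can be pumped.

q0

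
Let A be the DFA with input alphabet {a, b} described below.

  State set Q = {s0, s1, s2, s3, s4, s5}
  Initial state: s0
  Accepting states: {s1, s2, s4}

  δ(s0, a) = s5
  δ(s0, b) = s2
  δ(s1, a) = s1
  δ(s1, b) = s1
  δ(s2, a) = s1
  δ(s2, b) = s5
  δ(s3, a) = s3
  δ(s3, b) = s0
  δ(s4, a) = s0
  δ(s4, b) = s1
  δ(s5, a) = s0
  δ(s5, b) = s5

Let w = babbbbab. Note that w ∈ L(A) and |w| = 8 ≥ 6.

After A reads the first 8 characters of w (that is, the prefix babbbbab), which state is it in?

State sequence: s0 -b-> s2 -a-> s1 -b-> s1 -b-> s1 -b-> s1 -b-> s1 -a-> s1 -b-> s1

After reading 8 characters, A is in state s1.
(This kind of state-tracing is the core of the pumping-lemma construction: with 6 states, pigeonhole forces a repeat within the first 6 steps.)

s1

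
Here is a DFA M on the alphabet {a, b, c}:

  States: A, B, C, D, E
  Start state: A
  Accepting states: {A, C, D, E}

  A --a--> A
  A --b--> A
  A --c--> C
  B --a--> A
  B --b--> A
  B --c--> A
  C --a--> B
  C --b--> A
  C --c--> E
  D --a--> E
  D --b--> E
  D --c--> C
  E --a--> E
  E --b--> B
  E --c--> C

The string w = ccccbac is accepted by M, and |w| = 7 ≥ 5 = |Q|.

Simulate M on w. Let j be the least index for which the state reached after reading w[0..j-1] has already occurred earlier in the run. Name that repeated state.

Run of M on w = c c c c b a c:
  step 0: A  (start)
  step 1: C  (read c: A→C)
  step 2: E  (read c: C→E)
  step 3: C  (read c: E→C)   ← first repeat (C seen earlier)
  step 4: E  (read c: C→E)
  step 5: B  (read b: E→B)
  step 6: A  (read a: B→A)
  step 7: C  (read c: A→C)

The earliest repeat is at step j = 3: M is in C, which it already visited at step i = 1.
Since M has 5 states, any run of length ≥ 5 visits 5+1 states, so by pigeonhole some state repeats within the first 5 steps — that repeat gives the pumpable loop.

C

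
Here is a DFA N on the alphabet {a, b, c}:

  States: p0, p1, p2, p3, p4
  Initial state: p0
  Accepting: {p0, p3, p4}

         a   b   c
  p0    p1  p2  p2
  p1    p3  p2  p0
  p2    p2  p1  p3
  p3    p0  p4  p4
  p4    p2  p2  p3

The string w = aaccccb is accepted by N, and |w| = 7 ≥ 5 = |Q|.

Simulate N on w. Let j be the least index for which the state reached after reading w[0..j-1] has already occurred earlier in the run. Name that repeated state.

p3

State sequence: p0 -a-> p1 -a-> p3 -c-> p4 -c-> p3 -c-> p4 -c-> p3 -b-> p4
First repeat at step 4: p3 was already visited.

The earliest repeat is at step j = 4: N is in p3, which it already visited at step i = 2.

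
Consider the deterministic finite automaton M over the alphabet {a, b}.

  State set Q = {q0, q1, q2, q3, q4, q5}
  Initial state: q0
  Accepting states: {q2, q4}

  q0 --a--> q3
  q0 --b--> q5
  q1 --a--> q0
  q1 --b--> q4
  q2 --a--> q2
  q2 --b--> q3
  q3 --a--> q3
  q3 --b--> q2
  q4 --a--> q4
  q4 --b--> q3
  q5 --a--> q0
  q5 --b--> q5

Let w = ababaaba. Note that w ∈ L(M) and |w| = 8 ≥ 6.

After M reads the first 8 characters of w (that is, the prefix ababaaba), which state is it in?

q2

State sequence: q0 -a-> q3 -b-> q2 -a-> q2 -b-> q3 -a-> q3 -a-> q3 -b-> q2 -a-> q2

After reading 8 characters, M is in state q2.
(This kind of state-tracing is the core of the pumping-lemma construction: with 6 states, pigeonhole forces a repeat within the first 6 steps.)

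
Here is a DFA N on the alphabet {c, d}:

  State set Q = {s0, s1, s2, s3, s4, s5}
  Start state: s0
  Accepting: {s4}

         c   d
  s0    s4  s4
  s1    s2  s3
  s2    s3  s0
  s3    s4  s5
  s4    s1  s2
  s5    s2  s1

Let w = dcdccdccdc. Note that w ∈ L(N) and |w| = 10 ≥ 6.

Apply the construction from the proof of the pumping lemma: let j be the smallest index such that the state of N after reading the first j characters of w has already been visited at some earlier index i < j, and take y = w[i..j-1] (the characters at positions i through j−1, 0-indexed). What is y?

State sequence: s0 -d-> s4 -c-> s1 -d-> s3 -c-> s4 -c-> s1 -d-> s3 -c-> s4 -c-> s1 -d-> s3 -c-> s4
First repeat at step 4: s4 was already visited.

So i = 1, j = 4, giving x = w[0:1] = d, y = w[1:4] = cdc, z = w[4:10] = cdccdc.
Check: |xy| = 4 ≤ 6 and |y| = 3 ≥ 1. Reading y takes N from s4 back to s4, so every xyⁱz is accepted.

cdc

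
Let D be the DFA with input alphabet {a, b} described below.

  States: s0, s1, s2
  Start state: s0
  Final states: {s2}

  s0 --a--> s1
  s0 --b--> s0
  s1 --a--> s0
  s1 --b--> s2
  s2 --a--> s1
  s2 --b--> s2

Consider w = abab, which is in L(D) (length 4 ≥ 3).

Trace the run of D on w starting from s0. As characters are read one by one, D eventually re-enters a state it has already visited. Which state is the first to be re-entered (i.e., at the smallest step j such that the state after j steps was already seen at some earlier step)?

Run of D on w = a b a b:
  step 0: s0  (start)
  step 1: s1  (read a: s0→s1)
  step 2: s2  (read b: s1→s2)
  step 3: s1  (read a: s2→s1)   ← first repeat (s1 seen earlier)
  step 4: s2  (read b: s1→s2)

The earliest repeat is at step j = 3: D is in s1, which it already visited at step i = 1.
Since D has 3 states, any run of length ≥ 3 visits 3+1 states, so by pigeonhole some state repeats within the first 3 steps — that repeat gives the pumpable loop.

s1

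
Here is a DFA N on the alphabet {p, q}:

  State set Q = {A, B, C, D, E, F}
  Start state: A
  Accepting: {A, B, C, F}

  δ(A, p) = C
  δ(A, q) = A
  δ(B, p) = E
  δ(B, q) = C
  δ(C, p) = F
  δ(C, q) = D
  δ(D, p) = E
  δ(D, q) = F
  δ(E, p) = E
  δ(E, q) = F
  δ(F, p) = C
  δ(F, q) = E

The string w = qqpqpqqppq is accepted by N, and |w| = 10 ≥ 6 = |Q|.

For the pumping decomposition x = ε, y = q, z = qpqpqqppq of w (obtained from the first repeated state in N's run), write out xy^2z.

xy^2z = ε·q·q·qpqpqqppq = qqqpqpqqppq.
Reading y = q takes N from A back to A, so after x·y·y the machine is still in A, and z then leads to the accepting state F. Hence qqqpqpqqppq ∈ L(N).

qqqpqpqqppq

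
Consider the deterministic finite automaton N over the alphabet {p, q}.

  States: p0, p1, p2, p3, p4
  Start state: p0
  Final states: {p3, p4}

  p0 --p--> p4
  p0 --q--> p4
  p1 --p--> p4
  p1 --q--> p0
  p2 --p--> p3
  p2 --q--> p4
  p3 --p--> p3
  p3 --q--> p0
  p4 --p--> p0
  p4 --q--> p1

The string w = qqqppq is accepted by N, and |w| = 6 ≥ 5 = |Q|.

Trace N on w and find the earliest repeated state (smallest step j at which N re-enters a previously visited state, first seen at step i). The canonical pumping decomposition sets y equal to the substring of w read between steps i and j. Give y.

State sequence: p0 -q-> p4 -q-> p1 -q-> p0 -p-> p4 -p-> p0 -q-> p4
First repeat at step 3: p0 was already visited.

So i = 0, j = 3, giving x = w[0:0] = ε, y = w[0:3] = qqq, z = w[3:6] = ppq.
Check: |xy| = 3 ≤ 5 and |y| = 3 ≥ 1. Reading y takes N from p0 back to p0, so every xyⁱz is accepted.
Since N has 5 states, any run of length ≥ 5 visits 5+1 states, so by pigeonhole some state repeats within the first 5 steps — that repeat gives the pumpable loop.

qqq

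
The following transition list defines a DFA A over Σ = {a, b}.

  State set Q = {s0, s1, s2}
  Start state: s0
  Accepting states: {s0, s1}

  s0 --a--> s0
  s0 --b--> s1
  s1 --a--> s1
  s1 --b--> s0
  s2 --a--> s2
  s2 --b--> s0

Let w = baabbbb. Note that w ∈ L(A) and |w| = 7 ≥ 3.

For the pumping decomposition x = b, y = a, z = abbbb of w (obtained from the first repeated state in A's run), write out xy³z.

xy^3z = b·a·a·a·abbbb = baaaabbbb.
Reading y = a takes A from s1 back to s1, so after x·y·y·y the machine is still in s1, and z then leads to the accepting state s1. Hence baaaabbbb ∈ L(A).

baaaabbbb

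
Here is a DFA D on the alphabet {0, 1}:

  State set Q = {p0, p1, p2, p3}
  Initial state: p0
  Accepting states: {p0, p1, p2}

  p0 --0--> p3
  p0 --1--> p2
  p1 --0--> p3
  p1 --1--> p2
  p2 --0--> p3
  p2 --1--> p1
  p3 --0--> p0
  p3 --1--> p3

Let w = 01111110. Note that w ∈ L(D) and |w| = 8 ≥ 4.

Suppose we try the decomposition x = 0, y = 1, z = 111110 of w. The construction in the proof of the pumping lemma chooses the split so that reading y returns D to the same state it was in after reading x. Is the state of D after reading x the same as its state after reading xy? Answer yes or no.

State sequence: p0 -0-> p3 -1-> p3

After x (step 1): p3. After xy (step 2): p3.
They match, so y = 1 drives D around a cycle from p3 back to itself; pumping y any number of times keeps D in p3 before reading z, and xyⁱz ∈ L(D) for every i ≥ 0.

yes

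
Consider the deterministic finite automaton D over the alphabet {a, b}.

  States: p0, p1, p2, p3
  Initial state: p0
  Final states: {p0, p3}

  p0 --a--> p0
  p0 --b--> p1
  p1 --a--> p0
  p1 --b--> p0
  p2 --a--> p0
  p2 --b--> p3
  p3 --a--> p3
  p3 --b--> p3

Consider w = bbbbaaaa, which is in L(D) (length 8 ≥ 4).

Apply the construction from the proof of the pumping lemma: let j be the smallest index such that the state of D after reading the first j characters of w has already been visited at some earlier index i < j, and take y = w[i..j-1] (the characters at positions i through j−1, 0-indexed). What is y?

State sequence: p0 -b-> p1 -b-> p0 -b-> p1 -b-> p0 -a-> p0 -a-> p0 -a-> p0 -a-> p0
First repeat at step 2: p0 was already visited.

So i = 0, j = 2, giving x = w[0:0] = ε, y = w[0:2] = bb, z = w[2:8] = bbaaaa.
Check: |xy| = 2 ≤ 4 and |y| = 2 ≥ 1. Reading y takes D from p0 back to p0, so every xyⁱz is accepted.
The DFA has 4 states, so the proof of the pumping lemma guarantees a repeated state among the first 4+1 visited; the segment between the two visits is the pumpable y.

bb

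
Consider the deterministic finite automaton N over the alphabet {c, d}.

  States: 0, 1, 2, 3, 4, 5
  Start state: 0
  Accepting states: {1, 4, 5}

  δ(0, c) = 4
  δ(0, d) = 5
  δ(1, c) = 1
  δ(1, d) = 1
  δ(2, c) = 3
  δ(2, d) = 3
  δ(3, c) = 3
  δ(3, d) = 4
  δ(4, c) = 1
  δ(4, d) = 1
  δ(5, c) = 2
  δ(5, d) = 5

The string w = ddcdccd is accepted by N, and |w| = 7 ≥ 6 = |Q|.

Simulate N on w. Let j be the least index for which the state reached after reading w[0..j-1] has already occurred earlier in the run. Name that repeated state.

5

Run of N on w = d d c d c c d:
  step 0: 0  (start)
  step 1: 5  (read d: 0→5)
  step 2: 5  (read d: 5→5)   ← first repeat (5 seen earlier)
  step 3: 2  (read c: 5→2)
  step 4: 3  (read d: 2→3)
  step 5: 3  (read c: 3→3)
  step 6: 3  (read c: 3→3)
  step 7: 4  (read d: 3→4)

The earliest repeat is at step j = 2: N is in 5, which it already visited at step i = 1.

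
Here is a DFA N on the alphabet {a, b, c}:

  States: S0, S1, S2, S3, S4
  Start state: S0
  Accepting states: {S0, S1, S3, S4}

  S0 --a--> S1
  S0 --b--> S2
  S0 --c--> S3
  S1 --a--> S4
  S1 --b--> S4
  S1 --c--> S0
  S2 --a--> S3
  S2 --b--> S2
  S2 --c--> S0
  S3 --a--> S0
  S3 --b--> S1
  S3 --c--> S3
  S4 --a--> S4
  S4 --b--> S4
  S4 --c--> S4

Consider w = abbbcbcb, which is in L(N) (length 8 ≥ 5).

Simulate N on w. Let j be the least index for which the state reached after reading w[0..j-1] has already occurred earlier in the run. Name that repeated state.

State sequence: S0 -a-> S1 -b-> S4 -b-> S4 -b-> S4 -c-> S4 -b-> S4 -c-> S4 -b-> S4
First repeat at step 3: S4 was already visited.

The earliest repeat is at step j = 3: N is in S4, which it already visited at step i = 2.

S4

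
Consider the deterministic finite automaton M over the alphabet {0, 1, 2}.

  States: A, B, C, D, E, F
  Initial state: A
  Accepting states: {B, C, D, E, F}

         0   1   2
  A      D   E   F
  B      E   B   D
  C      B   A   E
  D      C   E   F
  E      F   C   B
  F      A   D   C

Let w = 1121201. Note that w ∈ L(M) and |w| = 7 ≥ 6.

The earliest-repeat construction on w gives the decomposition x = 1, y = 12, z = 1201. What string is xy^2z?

112121201

xy^2z = 1·12·12·1201 = 112121201.
Reading y = 12 takes M from E back to E, so after x·y·y the machine is still in E, and z then leads to the accepting state D. Hence 112121201 ∈ L(M).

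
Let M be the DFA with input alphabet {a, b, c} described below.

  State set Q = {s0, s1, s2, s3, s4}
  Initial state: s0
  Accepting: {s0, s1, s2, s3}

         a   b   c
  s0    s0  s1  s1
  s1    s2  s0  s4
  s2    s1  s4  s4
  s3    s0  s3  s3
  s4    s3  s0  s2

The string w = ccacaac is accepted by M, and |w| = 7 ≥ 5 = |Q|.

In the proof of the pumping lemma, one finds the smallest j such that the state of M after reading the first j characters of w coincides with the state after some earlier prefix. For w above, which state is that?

s3

State sequence: s0 -c-> s1 -c-> s4 -a-> s3 -c-> s3 -a-> s0 -a-> s0 -c-> s1
First repeat at step 4: s3 was already visited.

The earliest repeat is at step j = 4: M is in s3, which it already visited at step i = 3.
With |Q| = 5, pigeonhole forces a state repeat no later than step 5; the substring read between the first and second visits to that state can be pumped.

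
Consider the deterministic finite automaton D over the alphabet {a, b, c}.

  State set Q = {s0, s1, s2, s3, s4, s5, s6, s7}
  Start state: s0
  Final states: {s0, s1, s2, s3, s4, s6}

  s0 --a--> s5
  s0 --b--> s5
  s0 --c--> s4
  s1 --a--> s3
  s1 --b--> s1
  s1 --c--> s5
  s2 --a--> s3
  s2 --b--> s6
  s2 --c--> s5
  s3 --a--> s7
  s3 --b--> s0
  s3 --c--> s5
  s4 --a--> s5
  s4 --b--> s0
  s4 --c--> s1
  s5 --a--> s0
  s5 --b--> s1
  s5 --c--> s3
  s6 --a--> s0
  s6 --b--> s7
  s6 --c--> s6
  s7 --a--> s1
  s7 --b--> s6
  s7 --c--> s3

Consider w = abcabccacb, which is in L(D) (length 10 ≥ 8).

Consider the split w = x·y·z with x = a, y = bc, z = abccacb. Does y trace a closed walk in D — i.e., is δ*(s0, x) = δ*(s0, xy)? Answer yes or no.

yes

State sequence: s0 -a-> s5 -b-> s1 -c-> s5

After x (step 1): s5. After xy (step 3): s5.
They match, so y = bc drives D around a cycle from s5 back to itself; pumping y any number of times keeps D in s5 before reading z, and xyⁱz ∈ L(D) for every i ≥ 0.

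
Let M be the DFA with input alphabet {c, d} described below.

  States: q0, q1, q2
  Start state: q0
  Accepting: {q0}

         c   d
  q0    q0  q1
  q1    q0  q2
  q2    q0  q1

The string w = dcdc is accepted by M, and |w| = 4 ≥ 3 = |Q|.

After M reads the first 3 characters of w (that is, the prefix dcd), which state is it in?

q1

State sequence: q0 -d-> q1 -c-> q0 -d-> q1

After reading 3 characters, M is in state q1.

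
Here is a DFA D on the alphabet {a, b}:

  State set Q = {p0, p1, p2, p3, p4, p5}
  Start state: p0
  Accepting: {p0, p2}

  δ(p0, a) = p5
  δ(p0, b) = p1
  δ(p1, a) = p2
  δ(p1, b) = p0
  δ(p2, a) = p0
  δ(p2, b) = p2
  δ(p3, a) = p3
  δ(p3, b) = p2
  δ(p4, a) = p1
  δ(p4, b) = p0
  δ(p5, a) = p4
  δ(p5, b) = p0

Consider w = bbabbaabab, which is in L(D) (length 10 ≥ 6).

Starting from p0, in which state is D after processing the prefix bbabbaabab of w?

State sequence: p0 -b-> p1 -b-> p0 -a-> p5 -b-> p0 -b-> p1 -a-> p2 -a-> p0 -b-> p1 -a-> p2 -b-> p2

After reading 10 characters, D is in state p2.

p2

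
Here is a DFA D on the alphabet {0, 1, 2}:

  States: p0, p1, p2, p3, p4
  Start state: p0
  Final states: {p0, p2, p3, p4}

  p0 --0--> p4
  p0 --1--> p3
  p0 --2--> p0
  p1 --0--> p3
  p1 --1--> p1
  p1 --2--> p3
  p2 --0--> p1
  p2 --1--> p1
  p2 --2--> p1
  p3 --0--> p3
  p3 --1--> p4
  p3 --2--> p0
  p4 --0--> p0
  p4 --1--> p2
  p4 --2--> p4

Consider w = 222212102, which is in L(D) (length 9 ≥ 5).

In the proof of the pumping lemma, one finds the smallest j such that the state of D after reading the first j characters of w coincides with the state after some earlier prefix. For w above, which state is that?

p0

State sequence: p0 -2-> p0 -2-> p0 -2-> p0 -2-> p0 -1-> p3 -2-> p0 -1-> p3 -0-> p3 -2-> p0
First repeat at step 1: p0 was already visited.

The earliest repeat is at step j = 1: D is in p0, which it already visited at step i = 0.
With |Q| = 5, pigeonhole forces a state repeat no later than step 5; the substring read between the first and second visits to that state can be pumped.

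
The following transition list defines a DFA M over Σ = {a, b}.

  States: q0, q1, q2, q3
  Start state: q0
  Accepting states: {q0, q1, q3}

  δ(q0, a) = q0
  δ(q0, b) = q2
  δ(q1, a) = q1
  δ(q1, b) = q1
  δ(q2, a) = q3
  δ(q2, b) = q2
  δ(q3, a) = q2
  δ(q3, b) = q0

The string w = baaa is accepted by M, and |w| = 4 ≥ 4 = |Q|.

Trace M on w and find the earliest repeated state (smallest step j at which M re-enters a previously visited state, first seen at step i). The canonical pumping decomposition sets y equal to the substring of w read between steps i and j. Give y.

State sequence: q0 -b-> q2 -a-> q3 -a-> q2 -a-> q3
First repeat at step 3: q2 was already visited.

So i = 1, j = 3, giving x = w[0:1] = b, y = w[1:3] = aa, z = w[3:4] = a.
Check: |xy| = 3 ≤ 4 and |y| = 2 ≥ 1. Reading y takes M from q2 back to q2, so every xyⁱz is accepted.

aa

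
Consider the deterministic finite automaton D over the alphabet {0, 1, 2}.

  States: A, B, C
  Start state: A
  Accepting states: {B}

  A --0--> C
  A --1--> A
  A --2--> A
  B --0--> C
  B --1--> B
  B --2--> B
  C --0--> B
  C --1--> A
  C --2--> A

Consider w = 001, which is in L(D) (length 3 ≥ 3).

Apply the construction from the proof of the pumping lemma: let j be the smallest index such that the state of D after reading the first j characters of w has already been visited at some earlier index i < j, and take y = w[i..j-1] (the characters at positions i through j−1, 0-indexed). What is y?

Run of D on w = 0 0 1:
  step 0: A  (start)
  step 1: C  (read 0: A→C)
  step 2: B  (read 0: C→B)
  step 3: B  (read 1: B→B)   ← first repeat (B seen earlier)

So i = 2, j = 3, giving x = w[0:2] = 00, y = w[2:3] = 1, z = w[3:3] = ε.
Check: |xy| = 3 ≤ 3 and |y| = 1 ≥ 1. Reading y takes D from B back to B, so every xyⁱz is accepted.

1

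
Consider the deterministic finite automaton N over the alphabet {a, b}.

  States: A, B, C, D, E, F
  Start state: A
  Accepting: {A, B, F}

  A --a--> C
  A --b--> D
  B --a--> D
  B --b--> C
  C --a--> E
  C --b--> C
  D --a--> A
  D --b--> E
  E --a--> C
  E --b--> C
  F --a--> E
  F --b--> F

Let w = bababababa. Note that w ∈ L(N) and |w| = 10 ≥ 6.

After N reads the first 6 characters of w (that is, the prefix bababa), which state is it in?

Run of N on the first 6 characters of w = b a b a b a:
  step 0: A  (start)
  step 1: D  (read b: A→D)
  step 2: A  (read a: D→A)
  step 3: D  (read b: A→D)
  step 4: A  (read a: D→A)
  step 5: D  (read b: A→D)
  step 6: A  (read a: D→A)

After reading 6 characters, N is in state A.

A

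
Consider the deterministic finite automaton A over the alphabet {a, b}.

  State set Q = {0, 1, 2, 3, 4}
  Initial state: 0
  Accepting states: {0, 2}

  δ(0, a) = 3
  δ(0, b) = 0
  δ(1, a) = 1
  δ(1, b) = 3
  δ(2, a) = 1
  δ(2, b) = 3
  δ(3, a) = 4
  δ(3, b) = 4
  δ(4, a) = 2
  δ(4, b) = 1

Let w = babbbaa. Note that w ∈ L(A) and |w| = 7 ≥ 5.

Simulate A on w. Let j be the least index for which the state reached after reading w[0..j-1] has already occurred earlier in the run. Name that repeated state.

0

State sequence: 0 -b-> 0 -a-> 3 -b-> 4 -b-> 1 -b-> 3 -a-> 4 -a-> 2
First repeat at step 1: 0 was already visited.

The earliest repeat is at step j = 1: A is in 0, which it already visited at step i = 0.
With |Q| = 5, pigeonhole forces a state repeat no later than step 5; the substring read between the first and second visits to that state can be pumped.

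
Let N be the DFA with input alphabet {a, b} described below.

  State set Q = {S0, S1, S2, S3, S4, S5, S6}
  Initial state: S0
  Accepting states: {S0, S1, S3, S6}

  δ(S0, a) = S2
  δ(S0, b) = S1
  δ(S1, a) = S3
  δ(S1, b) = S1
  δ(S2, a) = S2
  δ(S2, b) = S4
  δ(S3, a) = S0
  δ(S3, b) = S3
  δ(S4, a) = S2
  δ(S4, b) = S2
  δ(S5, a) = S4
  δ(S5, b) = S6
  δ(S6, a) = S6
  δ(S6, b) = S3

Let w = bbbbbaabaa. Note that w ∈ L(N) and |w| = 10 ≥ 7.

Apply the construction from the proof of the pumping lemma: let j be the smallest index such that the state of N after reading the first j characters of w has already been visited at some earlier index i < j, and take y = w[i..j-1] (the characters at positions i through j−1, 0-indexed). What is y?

Run of N on w = b b b b b a a b a a:
  step 0: S0  (start)
  step 1: S1  (read b: S0→S1)
  step 2: S1  (read b: S1→S1)   ← first repeat (S1 seen earlier)
  step 3: S1  (read b: S1→S1)
  step 4: S1  (read b: S1→S1)
  step 5: S1  (read b: S1→S1)
  step 6: S3  (read a: S1→S3)
  step 7: S0  (read a: S3→S0)
  step 8: S1  (read b: S0→S1)
  step 9: S3  (read a: S1→S3)
  step 10: S0  (read a: S3→S0)

So i = 1, j = 2, giving x = w[0:1] = b, y = w[1:2] = b, z = w[2:10] = bbbaabaa.
Check: |xy| = 2 ≤ 7 and |y| = 1 ≥ 1. Reading y takes N from S1 back to S1, so every xyⁱz is accepted.
Since N has 7 states, any run of length ≥ 7 visits 7+1 states, so by pigeonhole some state repeats within the first 7 steps — that repeat gives the pumpable loop.

b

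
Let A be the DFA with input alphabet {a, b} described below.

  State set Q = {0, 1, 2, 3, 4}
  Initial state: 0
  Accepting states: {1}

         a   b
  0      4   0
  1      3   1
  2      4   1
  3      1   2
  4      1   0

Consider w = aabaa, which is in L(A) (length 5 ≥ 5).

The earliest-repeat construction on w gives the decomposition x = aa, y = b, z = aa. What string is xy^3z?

xy^3z = aa·b·b·b·aa = aabbbaa.
Reading y = b takes A from 1 back to 1, so after x·y·y·y the machine is still in 1, and z then leads to the accepting state 1. Hence aabbbaa ∈ L(A).

aabbbaa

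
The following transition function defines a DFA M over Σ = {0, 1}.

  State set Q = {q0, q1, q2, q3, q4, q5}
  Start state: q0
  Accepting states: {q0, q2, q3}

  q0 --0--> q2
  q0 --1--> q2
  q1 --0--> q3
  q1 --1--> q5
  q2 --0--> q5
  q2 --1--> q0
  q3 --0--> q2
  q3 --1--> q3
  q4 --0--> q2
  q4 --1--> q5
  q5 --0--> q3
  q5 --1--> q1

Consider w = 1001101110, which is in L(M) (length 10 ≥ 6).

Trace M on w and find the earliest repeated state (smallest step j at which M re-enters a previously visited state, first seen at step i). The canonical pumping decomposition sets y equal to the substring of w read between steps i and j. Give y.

1

State sequence: q0 -1-> q2 -0-> q5 -0-> q3 -1-> q3 -1-> q3 -0-> q2 -1-> q0 -1-> q2 -1-> q0 -0-> q2
First repeat at step 4: q3 was already visited.

So i = 3, j = 4, giving x = w[0:3] = 100, y = w[3:4] = 1, z = w[4:10] = 101110.
Check: |xy| = 4 ≤ 6 and |y| = 1 ≥ 1. Reading y takes M from q3 back to q3, so every xyⁱz is accepted.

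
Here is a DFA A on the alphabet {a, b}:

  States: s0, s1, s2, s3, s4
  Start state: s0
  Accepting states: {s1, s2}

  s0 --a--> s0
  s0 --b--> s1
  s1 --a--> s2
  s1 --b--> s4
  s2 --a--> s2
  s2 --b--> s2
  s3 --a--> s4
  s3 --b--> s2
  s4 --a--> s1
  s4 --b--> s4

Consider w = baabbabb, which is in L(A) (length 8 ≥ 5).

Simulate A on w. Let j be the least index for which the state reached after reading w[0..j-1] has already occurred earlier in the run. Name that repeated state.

s2

Run of A on w = b a a b b a b b:
  step 0: s0  (start)
  step 1: s1  (read b: s0→s1)
  step 2: s2  (read a: s1→s2)
  step 3: s2  (read a: s2→s2)   ← first repeat (s2 seen earlier)
  step 4: s2  (read b: s2→s2)
  step 5: s2  (read b: s2→s2)
  step 6: s2  (read a: s2→s2)
  step 7: s2  (read b: s2→s2)
  step 8: s2  (read b: s2→s2)

The earliest repeat is at step j = 3: A is in s2, which it already visited at step i = 2.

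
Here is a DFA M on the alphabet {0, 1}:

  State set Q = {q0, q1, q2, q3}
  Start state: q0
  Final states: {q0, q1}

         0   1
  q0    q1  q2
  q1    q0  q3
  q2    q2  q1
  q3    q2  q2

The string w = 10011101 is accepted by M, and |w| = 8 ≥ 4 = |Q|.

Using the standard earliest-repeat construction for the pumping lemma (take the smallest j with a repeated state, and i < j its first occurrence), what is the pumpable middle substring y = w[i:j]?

0

Run of M on w = 1 0 0 1 1 1 0 1:
  step 0: q0  (start)
  step 1: q2  (read 1: q0→q2)
  step 2: q2  (read 0: q2→q2)   ← first repeat (q2 seen earlier)
  step 3: q2  (read 0: q2→q2)
  step 4: q1  (read 1: q2→q1)
  step 5: q3  (read 1: q1→q3)
  step 6: q2  (read 1: q3→q2)
  step 7: q2  (read 0: q2→q2)
  step 8: q1  (read 1: q2→q1)

So i = 1, j = 2, giving x = w[0:1] = 1, y = w[1:2] = 0, z = w[2:8] = 011101.
Check: |xy| = 2 ≤ 4 and |y| = 1 ≥ 1. Reading y takes M from q2 back to q2, so every xyⁱz is accepted.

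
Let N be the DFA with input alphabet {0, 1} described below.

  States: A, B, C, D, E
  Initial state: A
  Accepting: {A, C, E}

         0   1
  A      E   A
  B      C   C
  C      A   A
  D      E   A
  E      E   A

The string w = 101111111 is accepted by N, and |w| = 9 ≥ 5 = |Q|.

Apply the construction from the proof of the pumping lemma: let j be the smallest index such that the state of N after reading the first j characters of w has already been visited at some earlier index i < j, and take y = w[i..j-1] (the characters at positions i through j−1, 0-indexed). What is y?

1

State sequence: A -1-> A -0-> E -1-> A -1-> A -1-> A -1-> A -1-> A -1-> A -1-> A
First repeat at step 1: A was already visited.

So i = 0, j = 1, giving x = w[0:0] = ε, y = w[0:1] = 1, z = w[1:9] = 01111111.
Check: |xy| = 1 ≤ 5 and |y| = 1 ≥ 1. Reading y takes N from A back to A, so every xyⁱz is accepted.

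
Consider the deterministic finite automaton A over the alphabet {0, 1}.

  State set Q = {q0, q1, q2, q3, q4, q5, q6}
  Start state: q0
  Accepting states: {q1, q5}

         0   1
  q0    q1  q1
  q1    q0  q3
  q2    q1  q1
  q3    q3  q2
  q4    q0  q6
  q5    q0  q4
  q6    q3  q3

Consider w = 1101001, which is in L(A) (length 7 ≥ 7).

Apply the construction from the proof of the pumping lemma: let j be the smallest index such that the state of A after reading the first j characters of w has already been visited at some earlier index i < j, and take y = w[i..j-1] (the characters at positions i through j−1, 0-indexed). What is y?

0

State sequence: q0 -1-> q1 -1-> q3 -0-> q3 -1-> q2 -0-> q1 -0-> q0 -1-> q1
First repeat at step 3: q3 was already visited.

So i = 2, j = 3, giving x = w[0:2] = 11, y = w[2:3] = 0, z = w[3:7] = 1001.
Check: |xy| = 3 ≤ 7 and |y| = 1 ≥ 1. Reading y takes A from q3 back to q3, so every xyⁱz is accepted.
With |Q| = 7, pigeonhole forces a state repeat no later than step 7; the substring read between the first and second visits to that state can be pumped.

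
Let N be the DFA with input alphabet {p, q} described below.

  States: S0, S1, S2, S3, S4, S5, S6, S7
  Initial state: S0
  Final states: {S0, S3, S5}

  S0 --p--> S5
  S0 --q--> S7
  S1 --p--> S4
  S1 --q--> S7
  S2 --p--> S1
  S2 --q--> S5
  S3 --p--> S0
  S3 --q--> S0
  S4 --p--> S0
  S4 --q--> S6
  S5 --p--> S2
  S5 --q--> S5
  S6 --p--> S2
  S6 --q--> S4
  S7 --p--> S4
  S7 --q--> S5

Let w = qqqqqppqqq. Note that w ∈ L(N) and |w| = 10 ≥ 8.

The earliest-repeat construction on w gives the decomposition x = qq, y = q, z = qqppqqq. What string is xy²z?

xy^2z = qq·q·q·qqppqqq = qqqqqqppqqq.
Reading y = q takes N from S5 back to S5, so after x·y·y the machine is still in S5, and z then leads to the accepting state S5. Hence qqqqqqppqqq ∈ L(N).

qqqqqqppqqq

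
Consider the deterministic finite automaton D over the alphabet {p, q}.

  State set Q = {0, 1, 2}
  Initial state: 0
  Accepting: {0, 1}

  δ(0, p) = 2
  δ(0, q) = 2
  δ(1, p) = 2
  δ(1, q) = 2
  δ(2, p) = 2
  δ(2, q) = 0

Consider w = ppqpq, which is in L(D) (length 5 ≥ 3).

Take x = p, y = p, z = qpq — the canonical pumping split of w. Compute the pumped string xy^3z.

xy^3z = p·p·p·p·qpq = ppppqpq.
Reading y = p takes D from 2 back to 2, so after x·y·y·y the machine is still in 2, and z then leads to the accepting state 0. Hence ppppqpq ∈ L(D).

ppppqpq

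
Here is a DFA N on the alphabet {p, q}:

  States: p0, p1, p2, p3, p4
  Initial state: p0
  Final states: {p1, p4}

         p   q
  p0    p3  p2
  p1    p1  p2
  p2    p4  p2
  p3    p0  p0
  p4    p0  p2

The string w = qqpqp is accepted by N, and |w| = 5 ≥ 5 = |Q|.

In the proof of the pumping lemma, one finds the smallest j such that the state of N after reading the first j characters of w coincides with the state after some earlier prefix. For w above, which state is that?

Run of N on w = q q p q p:
  step 0: p0  (start)
  step 1: p2  (read q: p0→p2)
  step 2: p2  (read q: p2→p2)   ← first repeat (p2 seen earlier)
  step 3: p4  (read p: p2→p4)
  step 4: p2  (read q: p4→p2)
  step 5: p4  (read p: p2→p4)

The earliest repeat is at step j = 2: N is in p2, which it already visited at step i = 1.
Since N has 5 states, any run of length ≥ 5 visits 5+1 states, so by pigeonhole some state repeats within the first 5 steps — that repeat gives the pumpable loop.

p2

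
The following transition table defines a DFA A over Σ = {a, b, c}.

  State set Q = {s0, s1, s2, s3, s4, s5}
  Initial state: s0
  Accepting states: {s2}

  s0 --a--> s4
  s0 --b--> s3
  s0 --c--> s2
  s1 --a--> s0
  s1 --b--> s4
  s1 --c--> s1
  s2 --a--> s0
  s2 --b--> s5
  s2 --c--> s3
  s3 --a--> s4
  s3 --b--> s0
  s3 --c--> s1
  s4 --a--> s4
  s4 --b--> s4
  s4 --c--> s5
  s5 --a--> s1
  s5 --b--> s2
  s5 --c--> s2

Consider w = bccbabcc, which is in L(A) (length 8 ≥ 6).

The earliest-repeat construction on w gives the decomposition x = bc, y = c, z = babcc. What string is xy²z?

bcccbabcc

xy^2z = bc·c·c·babcc = bcccbabcc.
Reading y = c takes A from s1 back to s1, so after x·y·y the machine is still in s1, and z then leads to the accepting state s2. Hence bcccbabcc ∈ L(A).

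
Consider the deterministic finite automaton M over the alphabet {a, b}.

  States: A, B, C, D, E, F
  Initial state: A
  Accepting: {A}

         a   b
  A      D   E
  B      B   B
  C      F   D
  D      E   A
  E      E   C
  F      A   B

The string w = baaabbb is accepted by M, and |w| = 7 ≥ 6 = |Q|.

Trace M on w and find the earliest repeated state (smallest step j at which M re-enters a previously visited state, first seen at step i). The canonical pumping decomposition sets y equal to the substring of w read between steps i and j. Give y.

a

Run of M on w = b a a a b b b:
  step 0: A  (start)
  step 1: E  (read b: A→E)
  step 2: E  (read a: E→E)   ← first repeat (E seen earlier)
  step 3: E  (read a: E→E)
  step 4: E  (read a: E→E)
  step 5: C  (read b: E→C)
  step 6: D  (read b: C→D)
  step 7: A  (read b: D→A)

So i = 1, j = 2, giving x = w[0:1] = b, y = w[1:2] = a, z = w[2:7] = aabbb.
Check: |xy| = 2 ≤ 6 and |y| = 1 ≥ 1. Reading y takes M from E back to E, so every xyⁱz is accepted.
Since M has 6 states, any run of length ≥ 6 visits 6+1 states, so by pigeonhole some state repeats within the first 6 steps — that repeat gives the pumpable loop.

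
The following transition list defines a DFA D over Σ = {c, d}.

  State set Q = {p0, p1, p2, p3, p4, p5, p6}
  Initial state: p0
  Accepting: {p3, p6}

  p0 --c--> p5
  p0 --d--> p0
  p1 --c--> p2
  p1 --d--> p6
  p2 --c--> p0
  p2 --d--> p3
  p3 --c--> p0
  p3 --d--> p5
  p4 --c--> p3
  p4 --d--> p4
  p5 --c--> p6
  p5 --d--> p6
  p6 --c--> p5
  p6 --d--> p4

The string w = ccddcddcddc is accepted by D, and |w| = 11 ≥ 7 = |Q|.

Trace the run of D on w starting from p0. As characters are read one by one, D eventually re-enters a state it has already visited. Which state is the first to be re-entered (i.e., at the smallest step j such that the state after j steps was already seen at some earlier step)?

Run of D on w = c c d d c d d c d d c:
  step 0: p0  (start)
  step 1: p5  (read c: p0→p5)
  step 2: p6  (read c: p5→p6)
  step 3: p4  (read d: p6→p4)
  step 4: p4  (read d: p4→p4)   ← first repeat (p4 seen earlier)
  step 5: p3  (read c: p4→p3)
  step 6: p5  (read d: p3→p5)
  step 7: p6  (read d: p5→p6)
  step 8: p5  (read c: p6→p5)
  step 9: p6  (read d: p5→p6)
  step 10: p4  (read d: p6→p4)
  step 11: p3  (read c: p4→p3)

The earliest repeat is at step j = 4: D is in p4, which it already visited at step i = 3.
With |Q| = 7, pigeonhole forces a state repeat no later than step 7; the substring read between the first and second visits to that state can be pumped.

p4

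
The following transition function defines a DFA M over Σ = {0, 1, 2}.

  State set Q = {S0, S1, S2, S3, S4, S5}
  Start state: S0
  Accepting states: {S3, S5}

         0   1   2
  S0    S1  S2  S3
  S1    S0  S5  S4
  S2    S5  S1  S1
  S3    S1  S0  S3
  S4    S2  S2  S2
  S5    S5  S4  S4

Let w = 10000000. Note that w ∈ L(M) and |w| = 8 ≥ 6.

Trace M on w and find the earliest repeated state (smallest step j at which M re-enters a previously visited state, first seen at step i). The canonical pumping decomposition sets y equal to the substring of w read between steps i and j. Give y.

0

Run of M on w = 1 0 0 0 0 0 0 0:
  step 0: S0  (start)
  step 1: S2  (read 1: S0→S2)
  step 2: S5  (read 0: S2→S5)
  step 3: S5  (read 0: S5→S5)   ← first repeat (S5 seen earlier)
  step 4: S5  (read 0: S5→S5)
  step 5: S5  (read 0: S5→S5)
  step 6: S5  (read 0: S5→S5)
  step 7: S5  (read 0: S5→S5)
  step 8: S5  (read 0: S5→S5)

So i = 2, j = 3, giving x = w[0:2] = 10, y = w[2:3] = 0, z = w[3:8] = 00000.
Check: |xy| = 3 ≤ 6 and |y| = 1 ≥ 1. Reading y takes M from S5 back to S5, so every xyⁱz is accepted.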